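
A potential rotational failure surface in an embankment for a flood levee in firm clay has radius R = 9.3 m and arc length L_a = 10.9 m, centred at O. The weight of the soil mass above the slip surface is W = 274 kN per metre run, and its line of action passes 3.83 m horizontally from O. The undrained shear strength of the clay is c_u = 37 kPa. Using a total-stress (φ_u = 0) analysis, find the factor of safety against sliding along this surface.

FS = 3.57

Taking moments about the centre O, the resisting moment is provided by the undrained shear strength acting along the arc:
M_R = c_u·L_a·R = 37·10.90·9.3 = 3750.7 kN·m/m
M_D = W·d = 274·3.83 = 1049.4 kN·m/m
FS = M_R / M_D = 3750.7 / 1049.4 = 3.574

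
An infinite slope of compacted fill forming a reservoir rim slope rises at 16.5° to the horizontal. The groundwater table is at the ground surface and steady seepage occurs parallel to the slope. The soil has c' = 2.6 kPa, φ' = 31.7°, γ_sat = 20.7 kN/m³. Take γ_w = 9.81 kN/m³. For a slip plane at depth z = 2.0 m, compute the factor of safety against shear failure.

FS = 1.33

With seepage parallel to the slope and the water table at the surface, the effective normal stress on the slip plane uses the buoyant unit weight γ' = γ_sat − γ_w while the driving shear stress uses γ_sat:
FS = [c' + γ' z cos²β tanφ'] / [γ_sat z sinβ cosβ]
γ' = 20.7 − 9.81 = 10.89 kN/m³
Numerator = 2.6 + 10.89·2.0·cos²16.5°·tan31.7° = 2.6 + 10.89·2.0·0.9193·0.6176 = 14.967 kPa
Denominator = 20.7·2.0·sin16.5°·cos16.5° = 20.7·2.0·0.2840·0.9588 = 11.274 kPa
FS = 14.967 / 11.274 = 1.328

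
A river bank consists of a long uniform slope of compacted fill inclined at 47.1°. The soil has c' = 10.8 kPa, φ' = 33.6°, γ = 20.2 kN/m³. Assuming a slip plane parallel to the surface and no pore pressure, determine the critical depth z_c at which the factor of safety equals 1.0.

z_c = 2.80 m

Setting FS = 1.00 in FS = [c' + γz cos²β tanφ'] / [γz sinβ cosβ] and solving for z:
z = c' / [γ cosβ (FS·sinβ − cosβ·tanφ')]
  = 10.8 / [20.2·cos47.1°·(1.00·sin47.1° − cos47.1°·tan33.6°)]
  = 10.8 / [20.2·0.6807·(1.00·0.7325 − 0.6807·0.6644)]
  = 10.8 / 3.8539 = 2.802 m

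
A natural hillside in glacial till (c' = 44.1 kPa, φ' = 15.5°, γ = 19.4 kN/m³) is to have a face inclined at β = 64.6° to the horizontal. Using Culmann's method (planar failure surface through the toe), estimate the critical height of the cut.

H_c = 22.93 m

Culmann's analysis gives the critical failure plane at α_cr = (β + φ')/2 = (64.6 + 15.5)/2 = 40.0°, and the critical height
H_c = (4c'/γ) · sinβ cosφ' / [1 − cos(β − φ')]
    = (4·44.1/19.4) · sin64.6°·cos15.5° / [1 − cos(49.1°)]
    = 9.093 · 0.9033·0.9636 / [1 − 0.6547]
    = 9.093 · 0.8705 / 0.3453
    = 22.93 m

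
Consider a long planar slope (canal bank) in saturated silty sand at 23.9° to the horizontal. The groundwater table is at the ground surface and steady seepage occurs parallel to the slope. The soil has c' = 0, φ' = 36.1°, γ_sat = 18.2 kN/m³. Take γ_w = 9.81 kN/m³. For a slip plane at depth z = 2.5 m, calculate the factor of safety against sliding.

FS = 0.76

With seepage parallel to the slope and the water table at the surface, the effective normal stress on the slip plane uses the buoyant unit weight γ' = γ_sat − γ_w while the driving shear stress uses γ_sat:
FS = [c' + γ' z cos²β tanφ'] / [γ_sat z sinβ cosβ]
(For c' = 0 this reduces to FS = (γ'/γ_sat)·tanφ'/tanβ.)
γ' = 18.2 − 9.81 = 8.39 kN/m³
Numerator = 0.0 + 8.39·2.5·cos²23.9°·tan36.1° = 0.0 + 8.39·2.5·0.8359·0.7292 = 12.785 kPa
Denominator = 18.2·2.5·sin23.9°·cos23.9° = 18.2·2.5·0.4051·0.9143 = 16.853 kPa
FS = 12.785 / 16.853 = 0.759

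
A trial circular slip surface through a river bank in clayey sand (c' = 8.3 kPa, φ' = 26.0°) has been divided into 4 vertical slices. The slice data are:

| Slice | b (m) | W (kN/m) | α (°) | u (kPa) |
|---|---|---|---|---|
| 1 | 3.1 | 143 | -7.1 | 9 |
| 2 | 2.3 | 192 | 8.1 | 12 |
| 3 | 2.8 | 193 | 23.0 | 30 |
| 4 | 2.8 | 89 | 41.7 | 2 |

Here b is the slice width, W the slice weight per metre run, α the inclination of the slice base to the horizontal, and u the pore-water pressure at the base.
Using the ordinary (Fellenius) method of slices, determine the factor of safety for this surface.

Ordinary method of slices: FS = Σ[c'·Δl_i + (W_i cosα_i − u_i·Δl_i)·tanφ'] / Σ W_i sinα_i, with Δl_i = b_i / cosα_i.
Slice 1: Δl = 3.1/cos(-7.1°) = 3.124 m; N'_1 = 143·cos(-7.1°) − 9·3.124 = 113.8; c'Δl = 25.93; W sinα = -17.7
Slice 2: Δl = 2.3/cos8.1° = 2.323 m; N'_2 = 192·cos8.1° − 12·2.323 = 162.2; c'Δl = 19.28; W sinα = 27.1
Slice 3: Δl = 2.8/cos23.0° = 3.042 m; N'_3 = 193·cos23.0° − 30·3.042 = 86.4; c'Δl = 25.25; W sinα = 75.4
Slice 4: Δl = 2.8/cos41.7° = 3.750 m; N'_4 = 89·cos41.7° − 2·3.750 = 59.0; c'Δl = 31.13; W sinα = 59.2
Σc'Δl = 101.6 kN/m; ΣN' = 421.3 kN/m; ΣW sinα = 144.0 kN/m
Resisting = 101.6 + 421.3·tan26.0° = 101.6 + 205.5 = 307.1 kN/m
FS = 307.1 / 144.0 = 2.133

FS = 2.13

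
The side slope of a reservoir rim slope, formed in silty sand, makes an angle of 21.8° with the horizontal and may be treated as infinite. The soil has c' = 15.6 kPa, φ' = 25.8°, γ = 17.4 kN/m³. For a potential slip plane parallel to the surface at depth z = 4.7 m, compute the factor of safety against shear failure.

FS = 1.76

For an infinite slope with a slip plane parallel to the surface (no pore pressure): FS = [c' + γz cos²β tanφ'] / [γz sinβ cosβ].
γz = 17.4·4.7 = 81.78 kN/m²
Numerator = 15.6 + 81.78·cos²21.8°·tan25.8° = 15.6 + 81.78·0.8621·0.4834 = 49.682 kPa
Denominator = 81.78·sin21.8°·cos21.8° = 81.78·0.3714·0.9285 = 28.199 kPa
FS = 49.682 / 28.199 = 1.762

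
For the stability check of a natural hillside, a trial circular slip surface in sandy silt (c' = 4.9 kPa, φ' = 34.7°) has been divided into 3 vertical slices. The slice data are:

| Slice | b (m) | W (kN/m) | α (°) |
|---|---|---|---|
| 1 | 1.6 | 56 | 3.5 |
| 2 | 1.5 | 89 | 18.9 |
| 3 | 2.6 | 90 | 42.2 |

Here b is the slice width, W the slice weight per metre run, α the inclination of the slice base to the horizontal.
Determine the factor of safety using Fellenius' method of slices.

FS = 1.90

Ordinary method of slices: FS = Σ[c'·Δl_i + (W_i cosα_i)·tanφ'] / Σ W_i sinα_i, with Δl_i = b_i / cosα_i.
Slice 1: Δl = 1.6/cos3.5° = 1.603 m; N'_1 = 56·cos3.5° = 55.9; c'Δl = 7.85; W sinα = 3.4
Slice 2: Δl = 1.5/cos18.9° = 1.585 m; N'_2 = 89·cos18.9° = 84.2; c'Δl = 7.77; W sinα = 28.8
Slice 3: Δl = 2.6/cos42.2° = 3.510 m; N'_3 = 90·cos42.2° = 66.7; c'Δl = 17.20; W sinα = 60.5
Σc'Δl = 32.8 kN/m; ΣN' = 206.8 kN/m; ΣW sinα = 92.7 kN/m
Resisting = 32.8 + 206.8·tan34.7° = 32.8 + 143.2 = 176.0 kN/m
FS = 176.0 / 92.7 = 1.898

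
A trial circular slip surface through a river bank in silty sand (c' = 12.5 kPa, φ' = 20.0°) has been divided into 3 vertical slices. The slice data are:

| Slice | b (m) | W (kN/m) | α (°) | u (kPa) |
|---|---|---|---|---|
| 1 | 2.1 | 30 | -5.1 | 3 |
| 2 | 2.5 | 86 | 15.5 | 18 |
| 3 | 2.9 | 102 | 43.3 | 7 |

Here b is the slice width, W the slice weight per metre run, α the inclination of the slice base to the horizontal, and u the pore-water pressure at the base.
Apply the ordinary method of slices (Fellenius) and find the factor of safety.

Ordinary method of slices: FS = Σ[c'·Δl_i + (W_i cosα_i − u_i·Δl_i)·tanφ'] / Σ W_i sinα_i, with Δl_i = b_i / cosα_i.
Slice 1: Δl = 2.1/cos(-5.1°) = 2.108 m; N'_1 = 30·cos(-5.1°) − 3·2.108 = 23.6; c'Δl = 26.35; W sinα = -2.7
Slice 2: Δl = 2.5/cos15.5° = 2.594 m; N'_2 = 86·cos15.5° − 18·2.594 = 36.2; c'Δl = 32.43; W sinα = 23.0
Slice 3: Δl = 2.9/cos43.3° = 3.985 m; N'_3 = 102·cos43.3° − 7·3.985 = 46.3; c'Δl = 49.81; W sinα = 70.0
Σc'Δl = 108.6 kN/m; ΣN' = 106.1 kN/m; ΣW sinα = 90.3 kN/m
Resisting = 108.6 + 106.1·tan20.0° = 108.6 + 38.6 = 147.2 kN/m
FS = 147.2 / 90.3 = 1.631

FS = 1.63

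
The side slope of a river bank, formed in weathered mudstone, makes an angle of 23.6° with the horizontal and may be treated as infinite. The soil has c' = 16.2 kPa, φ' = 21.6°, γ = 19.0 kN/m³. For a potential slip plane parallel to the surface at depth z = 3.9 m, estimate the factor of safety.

For an infinite slope with a slip plane parallel to the surface (no pore pressure): FS = [c' + γz cos²β tanφ'] / [γz sinβ cosβ].
γz = 19.0·3.9 = 74.10 kN/m²
Numerator = 16.2 + 74.10·cos²23.6°·tan21.6° = 16.2 + 74.10·0.8397·0.3959 = 40.836 kPa
Denominator = 74.10·sin23.6°·cos23.6° = 74.10·0.4003·0.9164 = 27.185 kPa
FS = 40.836 / 27.185 = 1.502

FS = 1.50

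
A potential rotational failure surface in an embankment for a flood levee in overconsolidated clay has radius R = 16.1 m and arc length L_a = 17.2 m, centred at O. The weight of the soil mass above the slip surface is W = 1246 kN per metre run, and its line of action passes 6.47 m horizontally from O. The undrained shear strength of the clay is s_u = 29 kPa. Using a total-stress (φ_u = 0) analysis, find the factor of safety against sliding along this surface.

Taking moments about the centre O, the resisting moment is provided by the undrained shear strength acting along the arc:
M_R = s_u·L_a·R = 29·17.20·16.1 = 8030.7 kN·m/m
M_D = W·d = 1246·6.47 = 8061.6 kN·m/m
FS = M_R / M_D = 8030.7 / 8061.6 = 0.996

FS = 1.00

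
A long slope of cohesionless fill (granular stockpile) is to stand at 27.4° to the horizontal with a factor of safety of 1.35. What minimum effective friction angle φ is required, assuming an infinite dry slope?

φ = 35.0°

FS = tanφ/tanβ ⇒ tanφ = FS · tanβ = 1.35 · tan27.4° = 0.6998
φ = arctan(0.6998) = 34.98°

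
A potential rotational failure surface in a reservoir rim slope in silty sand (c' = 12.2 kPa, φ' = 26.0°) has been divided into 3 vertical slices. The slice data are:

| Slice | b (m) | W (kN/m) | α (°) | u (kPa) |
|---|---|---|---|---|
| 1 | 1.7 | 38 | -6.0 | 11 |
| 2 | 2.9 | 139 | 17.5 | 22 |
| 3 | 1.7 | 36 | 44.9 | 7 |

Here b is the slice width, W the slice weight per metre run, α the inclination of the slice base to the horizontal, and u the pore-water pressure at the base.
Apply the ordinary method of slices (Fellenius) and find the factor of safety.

FS = 2.10

Ordinary method of slices: FS = Σ[c'·Δl_i + (W_i cosα_i − u_i·Δl_i)·tanφ'] / Σ W_i sinα_i, with Δl_i = b_i / cosα_i.
Slice 1: Δl = 1.7/cos(-6.0°) = 1.709 m; N'_1 = 38·cos(-6.0°) − 11·1.709 = 19.0; c'Δl = 20.85; W sinα = -4.0
Slice 2: Δl = 2.9/cos17.5° = 3.041 m; N'_2 = 139·cos17.5° − 22·3.041 = 65.7; c'Δl = 37.10; W sinα = 41.8
Slice 3: Δl = 1.7/cos44.9° = 2.400 m; N'_3 = 36·cos44.9° − 7·2.400 = 8.7; c'Δl = 29.28; W sinα = 25.4
Σc'Δl = 87.2 kN/m; ΣN' = 93.4 kN/m; ΣW sinα = 63.2 kN/m
Resisting = 87.2 + 93.4·tan26.0° = 87.2 + 45.5 = 132.8 kN/m
FS = 132.8 / 63.2 = 2.099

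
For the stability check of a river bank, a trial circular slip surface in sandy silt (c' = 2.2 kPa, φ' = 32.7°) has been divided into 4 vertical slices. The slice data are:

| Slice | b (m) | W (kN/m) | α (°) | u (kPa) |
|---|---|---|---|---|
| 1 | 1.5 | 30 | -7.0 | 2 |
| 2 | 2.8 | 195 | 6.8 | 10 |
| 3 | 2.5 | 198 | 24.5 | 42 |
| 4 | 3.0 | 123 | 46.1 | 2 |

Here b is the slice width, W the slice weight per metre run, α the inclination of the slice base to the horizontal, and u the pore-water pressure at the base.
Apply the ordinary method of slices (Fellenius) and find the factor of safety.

FS = 1.26

Ordinary method of slices: FS = Σ[c'·Δl_i + (W_i cosα_i − u_i·Δl_i)·tanφ'] / Σ W_i sinα_i, with Δl_i = b_i / cosα_i.
Slice 1: Δl = 1.5/cos(-7.0°) = 1.511 m; N'_1 = 30·cos(-7.0°) − 2·1.511 = 26.8; c'Δl = 3.32; W sinα = -3.7
Slice 2: Δl = 2.8/cos6.8° = 2.820 m; N'_2 = 195·cos6.8° − 10·2.820 = 165.4; c'Δl = 6.20; W sinα = 23.1
Slice 3: Δl = 2.5/cos24.5° = 2.747 m; N'_3 = 198·cos24.5° − 42·2.747 = 64.8; c'Δl = 6.04; W sinα = 82.1
Slice 4: Δl = 3.0/cos46.1° = 4.326 m; N'_4 = 123·cos46.1° − 2·4.326 = 76.6; c'Δl = 9.52; W sinα = 88.6
Σc'Δl = 25.1 kN/m; ΣN' = 333.6 kN/m; ΣW sinα = 190.2 kN/m
Resisting = 25.1 + 333.6·tan32.7° = 25.1 + 214.2 = 239.3 kN/m
FS = 239.3 / 190.2 = 1.258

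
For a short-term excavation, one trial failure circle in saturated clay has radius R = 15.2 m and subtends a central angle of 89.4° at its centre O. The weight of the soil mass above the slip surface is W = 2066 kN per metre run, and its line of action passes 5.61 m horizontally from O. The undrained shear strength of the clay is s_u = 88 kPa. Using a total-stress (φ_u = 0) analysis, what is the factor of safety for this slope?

FS = 2.74

Taking moments about the centre O, the resisting moment is provided by the undrained shear strength acting along the arc:
Arc length L_a = R·θ = 15.2·(89.4°·π/180) = 15.2·1.5603 = 23.72 m
M_R = s_u·L_a·R = 88·23.72·15.2 = 31723.8 kN·m/m
M_D = W·d = 2066·5.61 = 11590.3 kN·m/m
FS = M_R / M_D = 31723.8 / 11590.3 = 2.737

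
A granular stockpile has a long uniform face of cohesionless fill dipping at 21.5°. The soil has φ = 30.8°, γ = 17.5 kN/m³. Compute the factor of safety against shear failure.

FS = 1.51

For a dry cohesionless infinite slope the factor of safety is FS = tanφ / tanβ.
FS = tan30.8° / tan21.5° = 0.5961 / 0.3939 = 1.513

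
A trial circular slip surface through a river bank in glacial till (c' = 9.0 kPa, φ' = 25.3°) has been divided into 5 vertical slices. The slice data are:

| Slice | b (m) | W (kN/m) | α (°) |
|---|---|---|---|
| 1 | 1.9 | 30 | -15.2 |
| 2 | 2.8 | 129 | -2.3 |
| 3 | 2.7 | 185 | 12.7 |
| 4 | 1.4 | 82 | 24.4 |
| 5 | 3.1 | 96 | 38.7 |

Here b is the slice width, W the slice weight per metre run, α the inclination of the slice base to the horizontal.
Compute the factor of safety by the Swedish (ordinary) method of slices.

FS = 2.86

Ordinary method of slices: FS = Σ[c'·Δl_i + (W_i cosα_i)·tanφ'] / Σ W_i sinα_i, with Δl_i = b_i / cosα_i.
Slice 1: Δl = 1.9/cos(-15.2°) = 1.969 m; N'_1 = 30·cos(-15.2°) = 29.0; c'Δl = 17.72; W sinα = -7.9
Slice 2: Δl = 2.8/cos(-2.3°) = 2.802 m; N'_2 = 129·cos(-2.3°) = 128.9; c'Δl = 25.22; W sinα = -5.2
Slice 3: Δl = 2.7/cos12.7° = 2.768 m; N'_3 = 185·cos12.7° = 180.5; c'Δl = 24.91; W sinα = 40.7
Slice 4: Δl = 1.4/cos24.4° = 1.537 m; N'_4 = 82·cos24.4° = 74.7; c'Δl = 13.84; W sinα = 33.9
Slice 5: Δl = 3.1/cos38.7° = 3.972 m; N'_5 = 96·cos38.7° = 74.9; c'Δl = 35.75; W sinα = 60.0
Σc'Δl = 117.4 kN/m; ΣN' = 487.9 kN/m; ΣW sinα = 121.5 kN/m
Resisting = 117.4 + 487.9·tan25.3° = 117.4 + 230.6 = 348.1 kN/m
FS = 348.1 / 121.5 = 2.864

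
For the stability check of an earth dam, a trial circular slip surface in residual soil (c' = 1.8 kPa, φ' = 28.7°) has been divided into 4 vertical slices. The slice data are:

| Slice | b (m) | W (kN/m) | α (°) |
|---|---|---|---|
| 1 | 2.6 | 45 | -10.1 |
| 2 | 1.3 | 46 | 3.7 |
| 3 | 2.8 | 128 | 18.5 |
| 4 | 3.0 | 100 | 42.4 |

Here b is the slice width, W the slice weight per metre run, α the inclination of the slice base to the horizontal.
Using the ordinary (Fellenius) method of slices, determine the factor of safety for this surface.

Ordinary method of slices: FS = Σ[c'·Δl_i + (W_i cosα_i)·tanφ'] / Σ W_i sinα_i, with Δl_i = b_i / cosα_i.
Slice 1: Δl = 2.6/cos(-10.1°) = 2.641 m; N'_1 = 45·cos(-10.1°) = 44.3; c'Δl = 4.75; W sinα = -7.9
Slice 2: Δl = 1.3/cos3.7° = 1.303 m; N'_2 = 46·cos3.7° = 45.9; c'Δl = 2.34; W sinα = 3.0
Slice 3: Δl = 2.8/cos18.5° = 2.953 m; N'_3 = 128·cos18.5° = 121.4; c'Δl = 5.31; W sinα = 40.6
Slice 4: Δl = 3.0/cos42.4° = 4.063 m; N'_4 = 100·cos42.4° = 73.8; c'Δl = 7.31; W sinα = 67.4
Σc'Δl = 19.7 kN/m; ΣN' = 285.4 kN/m; ΣW sinα = 103.1 kN/m
Resisting = 19.7 + 285.4·tan28.7° = 19.7 + 156.3 = 176.0 kN/m
FS = 176.0 / 103.1 = 1.707

FS = 1.71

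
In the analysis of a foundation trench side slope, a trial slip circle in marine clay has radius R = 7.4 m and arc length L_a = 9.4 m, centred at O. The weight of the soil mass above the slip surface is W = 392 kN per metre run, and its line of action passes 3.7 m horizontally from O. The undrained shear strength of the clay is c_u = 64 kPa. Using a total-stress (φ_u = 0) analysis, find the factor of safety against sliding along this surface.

Taking moments about the centre O, the resisting moment is provided by the undrained shear strength acting along the arc:
M_R = c_u·L_a·R = 64·9.40·7.4 = 4451.8 kN·m/m
M_D = W·d = 392·3.7 = 1450.4 kN·m/m
FS = M_R / M_D = 4451.8 / 1450.4 = 3.069

FS = 3.07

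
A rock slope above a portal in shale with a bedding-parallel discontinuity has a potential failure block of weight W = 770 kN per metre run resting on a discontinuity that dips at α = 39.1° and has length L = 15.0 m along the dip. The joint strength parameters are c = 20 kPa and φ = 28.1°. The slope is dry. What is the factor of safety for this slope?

Resolving the block weight along and normal to the plane and applying the Mohr–Coulomb strength on the joint:
N' = W cosα = 770·cos39.1° = 597.6 kN/m
Driving force T = W sinα = 770·sin39.1° = 485.6 kN/m
Resisting force R = c·L + N'·tanφ = 20·15.0 + 597.6·tan28.1° = 300.0 + 319.1 = 619.1 kN/m
FS = R / T = 619.1 / 485.6 = 1.275

FS = 1.27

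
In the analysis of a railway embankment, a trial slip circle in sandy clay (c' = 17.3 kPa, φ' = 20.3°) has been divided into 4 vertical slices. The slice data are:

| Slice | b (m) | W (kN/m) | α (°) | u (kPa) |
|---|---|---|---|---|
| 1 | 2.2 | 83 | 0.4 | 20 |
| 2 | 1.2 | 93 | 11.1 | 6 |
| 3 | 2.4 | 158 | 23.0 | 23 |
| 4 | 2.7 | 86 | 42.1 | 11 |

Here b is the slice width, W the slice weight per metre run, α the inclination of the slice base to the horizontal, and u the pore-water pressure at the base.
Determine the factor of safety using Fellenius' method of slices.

Ordinary method of slices: FS = Σ[c'·Δl_i + (W_i cosα_i − u_i·Δl_i)·tanφ'] / Σ W_i sinα_i, with Δl_i = b_i / cosα_i.
Slice 1: Δl = 2.2/cos0.4° = 2.200 m; N'_1 = 83·cos0.4° − 20·2.200 = 39.0; c'Δl = 38.06; W sinα = 0.6
Slice 2: Δl = 1.2/cos11.1° = 1.223 m; N'_2 = 93·cos11.1° − 6·1.223 = 83.9; c'Δl = 21.16; W sinα = 17.9
Slice 3: Δl = 2.4/cos23.0° = 2.607 m; N'_3 = 158·cos23.0° − 23·2.607 = 85.5; c'Δl = 45.11; W sinα = 61.7
Slice 4: Δl = 2.7/cos42.1° = 3.639 m; N'_4 = 86·cos42.1° − 11·3.639 = 23.8; c'Δl = 62.95; W sinα = 57.7
Σc'Δl = 167.3 kN/m; ΣN' = 232.2 kN/m; ΣW sinα = 137.9 kN/m
Resisting = 167.3 + 232.2·tan20.3° = 167.3 + 85.9 = 253.2 kN/m
FS = 253.2 / 137.9 = 1.836

FS = 1.84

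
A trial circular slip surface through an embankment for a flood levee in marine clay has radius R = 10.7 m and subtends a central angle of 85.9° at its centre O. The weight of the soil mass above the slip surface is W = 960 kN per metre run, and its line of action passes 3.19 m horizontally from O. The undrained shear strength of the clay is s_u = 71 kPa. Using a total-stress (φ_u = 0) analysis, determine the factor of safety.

FS = 3.98

Taking moments about the centre O, the resisting moment is provided by the undrained shear strength acting along the arc:
Arc length L_a = R·θ = 10.7·(85.9°·π/180) = 10.7·1.4992 = 16.04 m
M_R = s_u·L_a·R = 71·16.04·10.7 = 12187.0 kN·m/m
M_D = W·d = 960·3.19 = 3062.4 kN·m/m
FS = M_R / M_D = 12187.0 / 3062.4 = 3.980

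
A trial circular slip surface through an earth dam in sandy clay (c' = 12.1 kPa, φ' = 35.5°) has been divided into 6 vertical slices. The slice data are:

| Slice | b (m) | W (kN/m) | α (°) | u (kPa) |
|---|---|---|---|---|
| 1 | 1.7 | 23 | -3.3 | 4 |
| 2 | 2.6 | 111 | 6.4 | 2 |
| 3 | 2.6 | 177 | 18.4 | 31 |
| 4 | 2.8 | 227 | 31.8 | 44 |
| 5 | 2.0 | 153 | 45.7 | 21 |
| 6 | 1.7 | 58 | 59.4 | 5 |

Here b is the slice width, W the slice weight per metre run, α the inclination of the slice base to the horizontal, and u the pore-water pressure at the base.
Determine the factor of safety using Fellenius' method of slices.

Ordinary method of slices: FS = Σ[c'·Δl_i + (W_i cosα_i − u_i·Δl_i)·tanφ'] / Σ W_i sinα_i, with Δl_i = b_i / cosα_i.
Slice 1: Δl = 1.7/cos(-3.3°) = 1.703 m; N'_1 = 23·cos(-3.3°) − 4·1.703 = 16.2; c'Δl = 20.60; W sinα = -1.3
Slice 2: Δl = 2.6/cos6.4° = 2.616 m; N'_2 = 111·cos6.4° − 2·2.616 = 105.1; c'Δl = 31.66; W sinα = 12.4
Slice 3: Δl = 2.6/cos18.4° = 2.740 m; N'_3 = 177·cos18.4° − 31·2.740 = 83.0; c'Δl = 33.16; W sinα = 55.9
Slice 4: Δl = 2.8/cos31.8° = 3.295 m; N'_4 = 227·cos31.8° − 44·3.295 = 48.0; c'Δl = 39.86; W sinα = 119.6
Slice 5: Δl = 2.0/cos45.7° = 2.864 m; N'_5 = 153·cos45.7° − 21·2.864 = 46.7; c'Δl = 34.65; W sinα = 109.5
Slice 6: Δl = 1.7/cos59.4° = 3.340 m; N'_6 = 58·cos59.4° − 5·3.340 = 12.8; c'Δl = 40.41; W sinα = 49.9
Σc'Δl = 200.3 kN/m; ΣN' = 311.7 kN/m; ΣW sinα = 346.0 kN/m
Resisting = 200.3 + 311.7·tan35.5° = 200.3 + 222.4 = 422.7 kN/m
FS = 422.7 / 346.0 = 1.222

FS = 1.22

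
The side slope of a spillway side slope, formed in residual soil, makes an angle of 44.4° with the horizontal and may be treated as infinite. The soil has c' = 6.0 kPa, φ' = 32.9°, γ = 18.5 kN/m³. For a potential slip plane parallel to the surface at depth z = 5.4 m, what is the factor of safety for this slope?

For an infinite slope with a slip plane parallel to the surface (no pore pressure): FS = [c' + γz cos²β tanφ'] / [γz sinβ cosβ].
γz = 18.5·5.4 = 99.90 kN/m²
Numerator = 6.0 + 99.90·cos²44.4°·tan32.9° = 6.0 + 99.90·0.5105·0.6469 = 38.991 kPa
Denominator = 99.90·sin44.4°·cos44.4° = 99.90·0.6997·0.7145 = 49.939 kPa
FS = 38.991 / 49.939 = 0.781

FS = 0.78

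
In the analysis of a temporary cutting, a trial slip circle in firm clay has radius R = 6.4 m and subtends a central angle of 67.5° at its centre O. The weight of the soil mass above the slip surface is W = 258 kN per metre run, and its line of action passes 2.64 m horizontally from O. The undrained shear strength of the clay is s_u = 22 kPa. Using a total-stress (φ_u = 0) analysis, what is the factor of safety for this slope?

Taking moments about the centre O, the resisting moment is provided by the undrained shear strength acting along the arc:
Arc length L_a = R·θ = 6.4·(67.5°·π/180) = 6.4·1.1781 = 7.54 m
M_R = s_u·L_a·R = 22·7.54·6.4 = 1061.6 kN·m/m
M_D = W·d = 258·2.64 = 681.1 kN·m/m
FS = M_R / M_D = 1061.6 / 681.1 = 1.559

FS = 1.56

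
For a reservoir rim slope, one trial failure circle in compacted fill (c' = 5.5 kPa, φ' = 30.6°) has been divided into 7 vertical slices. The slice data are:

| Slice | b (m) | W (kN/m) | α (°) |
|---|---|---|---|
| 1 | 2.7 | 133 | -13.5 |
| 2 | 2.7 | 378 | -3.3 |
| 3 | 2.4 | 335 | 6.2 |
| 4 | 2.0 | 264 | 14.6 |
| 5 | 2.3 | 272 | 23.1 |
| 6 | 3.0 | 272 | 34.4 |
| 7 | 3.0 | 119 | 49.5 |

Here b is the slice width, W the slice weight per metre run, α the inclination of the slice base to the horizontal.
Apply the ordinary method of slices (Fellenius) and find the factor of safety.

FS = 2.71

Ordinary method of slices: FS = Σ[c'·Δl_i + (W_i cosα_i)·tanφ'] / Σ W_i sinα_i, with Δl_i = b_i / cosα_i.
Slice 1: Δl = 2.7/cos(-13.5°) = 2.777 m; N'_1 = 133·cos(-13.5°) = 129.3; c'Δl = 15.27; W sinα = -31.0
Slice 2: Δl = 2.7/cos(-3.3°) = 2.704 m; N'_2 = 378·cos(-3.3°) = 377.4; c'Δl = 14.87; W sinα = -21.8
Slice 3: Δl = 2.4/cos6.2° = 2.414 m; N'_3 = 335·cos6.2° = 333.0; c'Δl = 13.28; W sinα = 36.2
Slice 4: Δl = 2.0/cos14.6° = 2.067 m; N'_4 = 264·cos14.6° = 255.5; c'Δl = 11.37; W sinα = 66.5
Slice 5: Δl = 2.3/cos23.1° = 2.500 m; N'_5 = 272·cos23.1° = 250.2; c'Δl = 13.75; W sinα = 106.7
Slice 6: Δl = 3.0/cos34.4° = 3.636 m; N'_6 = 272·cos34.4° = 224.4; c'Δl = 20.00; W sinα = 153.7
Slice 7: Δl = 3.0/cos49.5° = 4.619 m; N'_7 = 119·cos49.5° = 77.3; c'Δl = 25.41; W sinα = 90.5
Σc'Δl = 113.9 kN/m; ΣN' = 1647.1 kN/m; ΣW sinα = 400.8 kN/m
Resisting = 113.9 + 1647.1·tan30.6° = 113.9 + 974.1 = 1088.1 kN/m
FS = 1088.1 / 400.8 = 2.715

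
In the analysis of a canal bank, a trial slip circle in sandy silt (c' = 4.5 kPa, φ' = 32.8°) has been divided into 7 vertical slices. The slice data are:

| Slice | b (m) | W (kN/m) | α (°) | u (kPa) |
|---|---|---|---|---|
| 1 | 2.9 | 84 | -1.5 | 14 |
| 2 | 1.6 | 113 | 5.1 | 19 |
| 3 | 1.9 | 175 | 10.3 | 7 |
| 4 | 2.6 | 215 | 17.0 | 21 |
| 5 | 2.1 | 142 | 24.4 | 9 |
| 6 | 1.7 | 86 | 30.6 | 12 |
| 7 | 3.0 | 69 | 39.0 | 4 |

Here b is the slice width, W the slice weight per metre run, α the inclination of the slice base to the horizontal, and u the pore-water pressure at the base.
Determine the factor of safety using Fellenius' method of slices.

Ordinary method of slices: FS = Σ[c'·Δl_i + (W_i cosα_i − u_i·Δl_i)·tanφ'] / Σ W_i sinα_i, with Δl_i = b_i / cosα_i.
Slice 1: Δl = 2.9/cos(-1.5°) = 2.901 m; N'_1 = 84·cos(-1.5°) − 14·2.901 = 43.4; c'Δl = 13.05; W sinα = -2.2
Slice 2: Δl = 1.6/cos5.1° = 1.606 m; N'_2 = 113·cos5.1° − 19·1.606 = 82.0; c'Δl = 7.23; W sinα = 10.0
Slice 3: Δl = 1.9/cos10.3° = 1.931 m; N'_3 = 175·cos10.3° − 7·1.931 = 158.7; c'Δl = 8.69; W sinα = 31.3
Slice 4: Δl = 2.6/cos17.0° = 2.719 m; N'_4 = 215·cos17.0° − 21·2.719 = 148.5; c'Δl = 12.23; W sinα = 62.9
Slice 5: Δl = 2.1/cos24.4° = 2.306 m; N'_5 = 142·cos24.4° − 9·2.306 = 108.6; c'Δl = 10.38; W sinα = 58.7
Slice 6: Δl = 1.7/cos30.6° = 1.975 m; N'_6 = 86·cos30.6° − 12·1.975 = 50.3; c'Δl = 8.89; W sinα = 43.8
Slice 7: Δl = 3.0/cos39.0° = 3.860 m; N'_7 = 69·cos39.0° − 4·3.860 = 38.2; c'Δl = 17.37; W sinα = 43.4
Σc'Δl = 77.8 kN/m; ΣN' = 629.6 kN/m; ΣW sinα = 247.9 kN/m
Resisting = 77.8 + 629.6·tan32.8° = 77.8 + 405.8 = 483.6 kN/m
FS = 483.6 / 247.9 = 1.951

FS = 1.95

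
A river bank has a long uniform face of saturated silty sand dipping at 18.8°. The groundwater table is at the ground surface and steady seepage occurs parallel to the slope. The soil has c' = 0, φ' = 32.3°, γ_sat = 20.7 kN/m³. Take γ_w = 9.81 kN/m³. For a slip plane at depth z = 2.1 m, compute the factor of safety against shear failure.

With seepage parallel to the slope and the water table at the surface, the effective normal stress on the slip plane uses the buoyant unit weight γ' = γ_sat − γ_w while the driving shear stress uses γ_sat:
FS = [c' + γ' z cos²β tanφ'] / [γ_sat z sinβ cosβ]
(For c' = 0 this reduces to FS = (γ'/γ_sat)·tanφ'/tanβ.)
γ' = 20.7 − 9.81 = 10.89 kN/m³
Numerator = 0.0 + 10.89·2.1·cos²18.8°·tan32.3° = 0.0 + 10.89·2.1·0.8961·0.6322 = 12.956 kPa
Denominator = 20.7·2.1·sin18.8°·cos18.8° = 20.7·2.1·0.3223·0.9466 = 13.262 kPa
FS = 12.956 / 13.262 = 0.977

FS = 0.98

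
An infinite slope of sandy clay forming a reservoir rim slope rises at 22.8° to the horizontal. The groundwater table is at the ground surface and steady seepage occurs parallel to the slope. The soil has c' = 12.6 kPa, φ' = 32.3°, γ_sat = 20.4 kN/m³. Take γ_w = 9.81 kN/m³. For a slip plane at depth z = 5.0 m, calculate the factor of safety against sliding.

With seepage parallel to the slope and the water table at the surface, the effective normal stress on the slip plane uses the buoyant unit weight γ' = γ_sat − γ_w while the driving shear stress uses γ_sat:
FS = [c' + γ' z cos²β tanφ'] / [γ_sat z sinβ cosβ]
γ' = 20.4 − 9.81 = 10.59 kN/m³
Numerator = 12.6 + 10.59·5.0·cos²22.8°·tan32.3° = 12.6 + 10.59·5.0·0.8498·0.6322 = 41.047 kPa
Denominator = 20.4·5.0·sin22.8°·cos22.8° = 20.4·5.0·0.3875·0.9219 = 36.438 kPa
FS = 41.047 / 36.438 = 1.126

FS = 1.13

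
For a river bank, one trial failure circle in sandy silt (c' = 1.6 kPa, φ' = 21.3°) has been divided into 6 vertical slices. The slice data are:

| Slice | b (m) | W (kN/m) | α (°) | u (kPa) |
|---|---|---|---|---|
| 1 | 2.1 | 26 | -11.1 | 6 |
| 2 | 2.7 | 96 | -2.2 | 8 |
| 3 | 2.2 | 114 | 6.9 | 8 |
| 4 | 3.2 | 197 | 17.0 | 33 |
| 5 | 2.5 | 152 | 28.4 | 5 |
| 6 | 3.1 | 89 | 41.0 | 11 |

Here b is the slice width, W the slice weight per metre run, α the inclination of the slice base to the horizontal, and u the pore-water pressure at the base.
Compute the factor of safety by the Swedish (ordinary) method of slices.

Ordinary method of slices: FS = Σ[c'·Δl_i + (W_i cosα_i − u_i·Δl_i)·tanφ'] / Σ W_i sinα_i, with Δl_i = b_i / cosα_i.
Slice 1: Δl = 2.1/cos(-11.1°) = 2.140 m; N'_1 = 26·cos(-11.1°) − 6·2.140 = 12.7; c'Δl = 3.42; W sinα = -5.0
Slice 2: Δl = 2.7/cos(-2.2°) = 2.702 m; N'_2 = 96·cos(-2.2°) − 8·2.702 = 74.3; c'Δl = 4.32; W sinα = -3.7
Slice 3: Δl = 2.2/cos6.9° = 2.216 m; N'_3 = 114·cos6.9° − 8·2.216 = 95.4; c'Δl = 3.55; W sinα = 13.7
Slice 4: Δl = 3.2/cos17.0° = 3.346 m; N'_4 = 197·cos17.0° − 33·3.346 = 78.0; c'Δl = 5.35; W sinα = 57.6
Slice 5: Δl = 2.5/cos28.4° = 2.842 m; N'_5 = 152·cos28.4° − 5·2.842 = 119.5; c'Δl = 4.55; W sinα = 72.3
Slice 6: Δl = 3.1/cos41.0° = 4.108 m; N'_6 = 89·cos41.0° − 11·4.108 = 22.0; c'Δl = 6.57; W sinα = 58.4
Σc'Δl = 27.8 kN/m; ΣN' = 401.9 kN/m; ΣW sinα = 193.3 kN/m
Resisting = 27.8 + 401.9·tan21.3° = 27.8 + 156.7 = 184.5 kN/m
FS = 184.5 / 193.3 = 0.954

FS = 0.95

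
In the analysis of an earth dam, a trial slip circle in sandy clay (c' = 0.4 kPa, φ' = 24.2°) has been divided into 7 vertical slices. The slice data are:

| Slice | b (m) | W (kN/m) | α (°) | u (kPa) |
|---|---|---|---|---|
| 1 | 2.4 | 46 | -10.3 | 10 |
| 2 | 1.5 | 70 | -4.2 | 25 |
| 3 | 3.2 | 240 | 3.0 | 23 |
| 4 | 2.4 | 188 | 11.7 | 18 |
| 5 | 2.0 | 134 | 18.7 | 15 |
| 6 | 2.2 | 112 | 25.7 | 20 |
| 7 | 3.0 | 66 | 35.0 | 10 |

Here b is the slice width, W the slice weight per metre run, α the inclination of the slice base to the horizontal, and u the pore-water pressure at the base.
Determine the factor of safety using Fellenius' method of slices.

Ordinary method of slices: FS = Σ[c'·Δl_i + (W_i cosα_i − u_i·Δl_i)·tanφ'] / Σ W_i sinα_i, with Δl_i = b_i / cosα_i.
Slice 1: Δl = 2.4/cos(-10.3°) = 2.439 m; N'_1 = 46·cos(-10.3°) − 10·2.439 = 20.9; c'Δl = 0.98; W sinα = -8.2
Slice 2: Δl = 1.5/cos(-4.2°) = 1.504 m; N'_2 = 70·cos(-4.2°) − 25·1.504 = 32.2; c'Δl = 0.60; W sinα = -5.1
Slice 3: Δl = 3.2/cos3.0° = 3.204 m; N'_3 = 240·cos3.0° − 23·3.204 = 166.0; c'Δl = 1.28; W sinα = 12.6
Slice 4: Δl = 2.4/cos11.7° = 2.451 m; N'_4 = 188·cos11.7° − 18·2.451 = 140.0; c'Δl = 0.98; W sinα = 38.1
Slice 5: Δl = 2.0/cos18.7° = 2.111 m; N'_5 = 134·cos18.7° − 15·2.111 = 95.3; c'Δl = 0.84; W sinα = 43.0
Slice 6: Δl = 2.2/cos25.7° = 2.442 m; N'_6 = 112·cos25.7° − 20·2.442 = 52.1; c'Δl = 0.98; W sinα = 48.6
Slice 7: Δl = 3.0/cos35.0° = 3.662 m; N'_7 = 66·cos35.0° − 10·3.662 = 17.4; c'Δl = 1.46; W sinα = 37.9
Σc'Δl = 7.1 kN/m; ΣN' = 523.8 kN/m; ΣW sinα = 166.7 kN/m
Resisting = 7.1 + 523.8·tan24.2° = 7.1 + 235.4 = 242.5 kN/m
FS = 242.5 / 166.7 = 1.455

FS = 1.45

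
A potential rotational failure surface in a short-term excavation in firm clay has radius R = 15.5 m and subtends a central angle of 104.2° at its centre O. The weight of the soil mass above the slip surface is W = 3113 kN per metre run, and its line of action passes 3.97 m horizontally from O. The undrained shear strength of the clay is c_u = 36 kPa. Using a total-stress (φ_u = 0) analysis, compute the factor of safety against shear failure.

FS = 1.27

Taking moments about the centre O, the resisting moment is provided by the undrained shear strength acting along the arc:
Arc length L_a = R·θ = 15.5·(104.2°·π/180) = 15.5·1.8186 = 28.19 m
M_R = c_u·L_a·R = 36·28.19·15.5 = 15729.4 kN·m/m
M_D = W·d = 3113·3.97 = 12358.6 kN·m/m
FS = M_R / M_D = 15729.4 / 12358.6 = 1.273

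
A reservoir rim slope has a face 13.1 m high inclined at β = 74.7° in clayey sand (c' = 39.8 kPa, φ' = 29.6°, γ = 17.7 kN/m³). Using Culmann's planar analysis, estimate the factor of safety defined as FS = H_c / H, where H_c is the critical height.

FS = 1.96

H_c = (4c'/γ) · sinβ cosφ' / [1 − cos(β − φ')]
    = (4·39.8/17.7) · sin74.7°·cos29.6° / [1 − cos45.1°]
    = 8.994 · 0.8387 / 0.2941 = 25.65 m
FS = H_c / H = 25.65 / 13.1 = 1.958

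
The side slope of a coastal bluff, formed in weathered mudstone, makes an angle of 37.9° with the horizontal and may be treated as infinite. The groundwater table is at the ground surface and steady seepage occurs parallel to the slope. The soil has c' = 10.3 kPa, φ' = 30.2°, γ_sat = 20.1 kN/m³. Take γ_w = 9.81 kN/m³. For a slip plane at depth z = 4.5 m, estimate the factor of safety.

FS = 0.62

With seepage parallel to the slope and the water table at the surface, the effective normal stress on the slip plane uses the buoyant unit weight γ' = γ_sat − γ_w while the driving shear stress uses γ_sat:
FS = [c' + γ' z cos²β tanφ'] / [γ_sat z sinβ cosβ]
γ' = 20.1 − 9.81 = 10.29 kN/m³
Numerator = 10.3 + 10.29·4.5·cos²37.9°·tan30.2° = 10.3 + 10.29·4.5·0.6227·0.5820 = 27.081 kPa
Denominator = 20.1·4.5·sin37.9°·cos37.9° = 20.1·4.5·0.6143·0.7891 = 43.843 kPa
FS = 27.081 / 43.843 = 0.618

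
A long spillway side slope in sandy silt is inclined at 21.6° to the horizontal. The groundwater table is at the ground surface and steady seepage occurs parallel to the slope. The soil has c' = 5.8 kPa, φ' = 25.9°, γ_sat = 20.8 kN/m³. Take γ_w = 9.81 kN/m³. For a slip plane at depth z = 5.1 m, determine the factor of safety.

FS = 0.81

With seepage parallel to the slope and the water table at the surface, the effective normal stress on the slip plane uses the buoyant unit weight γ' = γ_sat − γ_w while the driving shear stress uses γ_sat:
FS = [c' + γ' z cos²β tanφ'] / [γ_sat z sinβ cosβ]
γ' = 20.8 − 9.81 = 10.99 kN/m³
Numerator = 5.8 + 10.99·5.1·cos²21.6°·tan25.9° = 5.8 + 10.99·5.1·0.8645·0.4856 = 29.328 kPa
Denominator = 20.8·5.1·sin21.6°·cos21.6° = 20.8·5.1·0.3681·0.9298 = 36.308 kPa
FS = 29.328 / 36.308 = 0.808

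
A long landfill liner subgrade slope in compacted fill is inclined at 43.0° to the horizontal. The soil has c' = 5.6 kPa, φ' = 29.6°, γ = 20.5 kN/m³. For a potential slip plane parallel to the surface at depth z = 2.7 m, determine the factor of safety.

For an infinite slope with a slip plane parallel to the surface (no pore pressure): FS = [c' + γz cos²β tanφ'] / [γz sinβ cosβ].
γz = 20.5·2.7 = 55.35 kN/m²
Numerator = 5.6 + 55.35·cos²43.0°·tan29.6° = 5.6 + 55.35·0.5349·0.5681 = 22.418 kPa
Denominator = 55.35·sin43.0°·cos43.0° = 55.35·0.6820·0.7314 = 27.608 kPa
FS = 22.418 / 27.608 = 0.812

FS = 0.81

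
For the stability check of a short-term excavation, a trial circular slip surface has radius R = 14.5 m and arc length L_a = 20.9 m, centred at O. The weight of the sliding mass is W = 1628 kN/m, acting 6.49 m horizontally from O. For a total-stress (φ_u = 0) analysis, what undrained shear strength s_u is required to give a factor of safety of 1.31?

FS = s_u·L_a·R / (W·d), so s_u = FS·W·d / (L_a·R).
s_u = 1.31·1628·6.49 / (20.90·14.5) = 13841.1 / 303.05 = 45.67 kPa

s_u = 45.7 kPa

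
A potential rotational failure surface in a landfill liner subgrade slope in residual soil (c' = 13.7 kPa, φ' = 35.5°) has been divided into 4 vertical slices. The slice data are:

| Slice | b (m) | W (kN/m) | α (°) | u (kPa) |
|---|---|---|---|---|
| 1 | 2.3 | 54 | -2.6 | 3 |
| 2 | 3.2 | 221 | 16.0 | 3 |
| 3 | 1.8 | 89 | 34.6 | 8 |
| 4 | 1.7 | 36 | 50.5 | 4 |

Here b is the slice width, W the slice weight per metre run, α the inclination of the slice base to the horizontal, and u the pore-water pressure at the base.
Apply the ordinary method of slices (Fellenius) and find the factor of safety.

FS = 2.71

Ordinary method of slices: FS = Σ[c'·Δl_i + (W_i cosα_i − u_i·Δl_i)·tanφ'] / Σ W_i sinα_i, with Δl_i = b_i / cosα_i.
Slice 1: Δl = 2.3/cos(-2.6°) = 2.302 m; N'_1 = 54·cos(-2.6°) − 3·2.302 = 47.0; c'Δl = 31.54; W sinα = -2.4
Slice 2: Δl = 3.2/cos16.0° = 3.329 m; N'_2 = 221·cos16.0° − 3·3.329 = 202.5; c'Δl = 45.61; W sinα = 60.9
Slice 3: Δl = 1.8/cos34.6° = 2.187 m; N'_3 = 89·cos34.6° − 8·2.187 = 55.8; c'Δl = 29.96; W sinα = 50.5
Slice 4: Δl = 1.7/cos50.5° = 2.673 m; N'_4 = 36·cos50.5° − 4·2.673 = 12.2; c'Δl = 36.61; W sinα = 27.8
Σc'Δl = 143.7 kN/m; ΣN' = 317.5 kN/m; ΣW sinα = 136.8 kN/m
Resisting = 143.7 + 317.5·tan35.5° = 143.7 + 226.4 = 370.2 kN/m
FS = 370.2 / 136.8 = 2.706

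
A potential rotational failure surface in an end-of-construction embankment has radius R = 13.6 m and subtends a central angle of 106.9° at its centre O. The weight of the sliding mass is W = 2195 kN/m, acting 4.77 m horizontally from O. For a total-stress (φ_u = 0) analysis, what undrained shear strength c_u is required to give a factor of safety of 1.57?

c_u = 47.6 kPa

FS = c_u·L_a·R / (W·d), so c_u = FS·W·d / (L_a·R).
Arc length L_a = R·θ = 13.6·(106.9°·π/180) = 13.6·1.8658 = 25.37 m
c_u = 1.57·2195·4.77 / (25.37·13.6) = 16438.1 / 345.09 = 47.63 kPa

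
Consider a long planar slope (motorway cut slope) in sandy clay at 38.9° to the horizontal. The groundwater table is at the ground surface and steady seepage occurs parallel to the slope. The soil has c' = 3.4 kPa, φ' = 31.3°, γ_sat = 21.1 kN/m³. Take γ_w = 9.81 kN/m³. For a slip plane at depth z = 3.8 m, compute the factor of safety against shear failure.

With seepage parallel to the slope and the water table at the surface, the effective normal stress on the slip plane uses the buoyant unit weight γ' = γ_sat − γ_w while the driving shear stress uses γ_sat:
FS = [c' + γ' z cos²β tanφ'] / [γ_sat z sinβ cosβ]
γ' = 21.1 − 9.81 = 11.29 kN/m³
Numerator = 3.4 + 11.29·3.8·cos²38.9°·tan31.3° = 3.4 + 11.29·3.8·0.6057·0.6080 = 19.199 kPa
Denominator = 21.1·3.8·sin38.9°·cos38.9° = 21.1·3.8·0.6280·0.7782 = 39.185 kPa
FS = 19.199 / 39.185 = 0.490

FS = 0.49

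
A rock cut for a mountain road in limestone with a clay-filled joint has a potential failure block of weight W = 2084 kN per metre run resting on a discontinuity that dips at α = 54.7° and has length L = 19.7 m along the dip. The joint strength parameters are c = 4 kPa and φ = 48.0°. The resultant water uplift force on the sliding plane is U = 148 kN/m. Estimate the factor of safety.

FS = 0.74

Resolving the block weight along and normal to the plane and applying the Mohr–Coulomb strength on the joint:
N' = W cosα − U = 2084·cos54.7° − 148 = 1056.3 kN/m
Driving force T = W sinα = 2084·sin54.7° = 1700.8 kN/m
Resisting force R = c·L + N'·tanφ = 4·19.7 + 1056.3·tan48.0° = 78.8 + 1173.1 = 1251.9 kN/m
FS = R / T = 1251.9 / 1700.8 = 0.736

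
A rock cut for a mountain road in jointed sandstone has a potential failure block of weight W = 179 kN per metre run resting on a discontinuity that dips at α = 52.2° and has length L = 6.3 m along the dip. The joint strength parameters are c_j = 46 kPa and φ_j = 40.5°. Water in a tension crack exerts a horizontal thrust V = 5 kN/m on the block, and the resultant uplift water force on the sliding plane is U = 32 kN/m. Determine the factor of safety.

Resolving the block weight along and normal to the plane and applying the Mohr–Coulomb strength on the joint:
N' = W cosα − U − V sinα = 179·cos52.2° − 32 − 5·sin52.2° = 73.8 kN/m
Driving force T = W sinα + V cosα = 179·sin52.2° + 5·cos52.2° = 144.5 kN/m
Resisting force R = c_j·L + N'·tanφ_j = 46·6.3 + 73.8·tan40.5° = 289.8 + 63.0 = 352.8 kN/m
FS = R / T = 352.8 / 144.5 = 2.441

FS = 2.44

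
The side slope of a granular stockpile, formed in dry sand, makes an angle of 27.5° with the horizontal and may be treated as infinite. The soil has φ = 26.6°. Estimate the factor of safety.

FS = 0.96

For a dry cohesionless infinite slope the factor of safety is FS = tanφ / tanβ.
FS = tan26.6° / tan27.5° = 0.5008 / 0.5206 = 0.962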